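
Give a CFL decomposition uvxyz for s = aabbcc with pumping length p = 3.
u='aa', v='b', x='b', y='c', z='c'

For s = aabbcc with pumping length p = 3:

One valid decomposition:
- u = 'aa'
- v = 'b'
- x = 'b'
- y = 'c'
- z = 'c'

Verification:
- uvxyz = 'aa' + 'b' + 'b' + 'c' + 'c' = aabbcc ✓
- |vxy| = |'bbc'| = 3 ≤ 3 ✓
- |vy| = |'bc'| = 2 > 0 ✓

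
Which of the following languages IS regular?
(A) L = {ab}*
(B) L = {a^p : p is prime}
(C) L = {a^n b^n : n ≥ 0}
(A) {ab}*

(A) L = {ab}* is regular.

This can be recognized by a finite automaton (DFA/NFA).
Regular expressions like {ab}* define regular languages.

The other choices are not regular:
- {a^p : p is prime}: After pumping, the length becomes composite
- {a^n b^n : n ≥ 0}: After pumping, the number of a's and b's become unequal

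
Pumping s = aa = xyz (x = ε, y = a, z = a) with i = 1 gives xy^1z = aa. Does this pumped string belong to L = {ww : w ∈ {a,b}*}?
Yes

xy¹z = ε · a · a = aa.
aa splits into halves a · a, which are equal, so it is in L (w = a).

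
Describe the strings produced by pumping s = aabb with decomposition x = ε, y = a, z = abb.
{xy^i z : i ≥ 0} = {a^(i+1) b^2 : i ≥ 0} = {abb, aabb, aaabb, ...}

With x = ε, y = a, z = abb: Starting with aabb and pumping the first 'a' (z = abb keeps the second 'a'), we get strings with i+1 a's followed by 2 b's for i = 0, 1, 2, ...; note bb is not produced because z always contributes one a.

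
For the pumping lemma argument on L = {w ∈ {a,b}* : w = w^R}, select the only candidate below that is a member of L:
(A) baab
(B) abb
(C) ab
(A) baab

The pumping lemma is applied to a string s that lies in L, so first check membership of each option:
- (A) baab reversed is baab, the same string, so it is a palindrome and is in L ✓
- (B) abb reversed is bba ≠ abb, so it is not a palindrome and is not in L ✗
- (C) ab reversed is ba ≠ ab, so it is not a palindrome and is not in L ✗

Only (A) baab is in L, so it is the only candidate that could play the role of s.
(In a complete proof one picks s in terms of the pumping length p so that |s| ≥ p is guaranteed; a fixed string like baab illustrates the shape of such an s.)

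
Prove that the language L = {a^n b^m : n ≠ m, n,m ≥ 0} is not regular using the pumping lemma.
Assume for contradiction that L is regular, and let p ≥ 1 be the pumping length given by the pumping lemma.
Choose s = a^p b^(p + p!). Then s ∈ L because p ≠ p + p! (as p! ≥ 1), and |s| ≥ p.
By the pumping lemma, s = xyz for some x, y, z with |xy| ≤ p, |y| ≥ 1, and xy^i z ∈ L for every i ≥ 0.
Since |xy| ≤ p and the first p symbols of s are all a's, y = a^k for some k with 1 ≤ k ≤ p.
For every i ≥ 0, xy^i z = a^(p + (i − 1)k) b^(p + p!).

Because 1 ≤ k ≤ p, k divides p!. Let t = p!/k (a positive integer) and take i = t + 1.
Then the number of a's is p + tk = p + p!, which equals the number of b's.
So xy^(t+1) z = a^(p + p!) b^(p + p!) has equally many a's and b's and is NOT in L.

This contradicts the pumping lemma, which requires xy^i z ∈ L for all i ≥ 0.
Hence L = {a^n b^m : n ≠ m, n,m ≥ 0} is not regular. ∎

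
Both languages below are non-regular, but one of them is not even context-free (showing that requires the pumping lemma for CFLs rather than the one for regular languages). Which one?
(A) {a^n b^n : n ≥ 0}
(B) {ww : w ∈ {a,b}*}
(B) {ww : w ∈ {a,b}*}

(B) {ww : w ∈ {a,b}*} requires the CFL pumping lemma.

- {a^n b^n : n ≥ 0} is context-free (but not regular)
  • Can be shown non-regular with the regular pumping lemma
  • After pumping, the number of a's and b's become unequal

- {ww : w ∈ {a,b}*} is NOT context-free
  • Requires the CFL pumping lemma to prove
  • Cannot verify equality of two arbitrary substrings

The CFL pumping lemma is "stronger" in that it can prove non-membership
in the larger class of context-free languages.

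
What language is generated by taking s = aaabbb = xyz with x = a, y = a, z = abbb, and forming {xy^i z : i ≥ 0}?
{xy^i z : i ≥ 0} = {a^(2+i) b^3 : i ≥ 0} = {aabbb, aaabbb, aaaabbb, ...}

With x = a, y = a, z = abbb: Starting with aaabbb and pumping the second 'a', we get strings with 2+i a's followed by 3 b's for i = 0, 1, 2, ...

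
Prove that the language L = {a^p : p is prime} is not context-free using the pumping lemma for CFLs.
Assume for contradiction that L is context-free, and let p ≥ 1 be the pumping length given by the pumping lemma for CFLs.
Choose a prime q with q ≥ p and let s = a^q. Then s ∈ L and |s| = q ≥ p.
By the CFL pumping lemma, s = uvxyz for some u, v, x, y, z with |vxy| ≤ p, |vy| ≥ 1, and uv^i xy^i z ∈ L for every i ≥ 0.
All symbols are a's, so only lengths matter: let k = |vy|, with 1 ≤ k ≤ p. Then |uv^i xy^i z| = q + (i − 1)k.

Take i = q + 1: the length is q + qk = q(k + 1).
Both factors satisfy q ≥ 2 and k + 1 ≥ 2, so q(k + 1) is composite and uv^(q+1) xy^(q+1) z ∉ L.

This contradicts the CFL pumping lemma, which requires uv^i xy^i z ∈ L for all i ≥ 0.
Hence L = {a^p : p is prime} is not context-free. ∎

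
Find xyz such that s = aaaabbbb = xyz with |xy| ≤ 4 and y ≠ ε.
x = '', y = 'aa', z = 'aabbbb'

For s = aaaabbbb and p = 4, one valid decomposition is:
- x = '' (length 0)
- y = 'aa' (length 2)
- z = 'aabbbb' (length 6)

Verification:
- xyz = '' + 'aa' + 'aabbbb' = aaaabbbb ✓
- |xy| = 2 ≤ 4 ✓
- |y| = 2 > 0 ✓

All pumping lemma constraints are satisfied.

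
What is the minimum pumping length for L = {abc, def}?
p = 4

For a finite language L, the pumping lemma holds vacuously if p > max|s| for s ∈ L.

The longest string in L = {abc, def} has length 3.
If p = 4, then no string s ∈ L has |s| ≥ p, so the condition is vacuously true.

The minimum pumping length is p = 4.

Why no smaller p works: for any p ≤ 3, the longest string s ∈ L has |s| = 3 ≥ p, so it would
have to be pumpable; but pumping up (i = 2, 3, ...) produces ever longer strings, which cannot all lie in the
finite language L. So the pumping property fails for every p ≤ 3.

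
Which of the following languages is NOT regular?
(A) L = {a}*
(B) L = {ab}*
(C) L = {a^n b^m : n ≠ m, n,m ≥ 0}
(C) {a^n b^m : n ≠ m, n,m ≥ 0}

(C) L = {a^n b^m : n ≠ m, n,m ≥ 0} is NOT regular.

The pumping lemma can be used to prove this:
After pumping a's, we can make n = m

The other languages are regular because they can be recognized by finite automata.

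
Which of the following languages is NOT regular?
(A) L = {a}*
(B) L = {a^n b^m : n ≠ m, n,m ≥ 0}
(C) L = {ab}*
(B) {a^n b^m : n ≠ m, n,m ≥ 0}

(B) L = {a^n b^m : n ≠ m, n,m ≥ 0} is NOT regular.

The pumping lemma can be used to prove this:
After pumping a's, we can make n = m

The other languages are regular because they can be recognized by finite automata.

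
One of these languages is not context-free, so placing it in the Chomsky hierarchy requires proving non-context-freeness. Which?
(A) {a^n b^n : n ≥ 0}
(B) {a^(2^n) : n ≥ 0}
(B) {a^(2^n) : n ≥ 0}

(B) {a^(2^n) : n ≥ 0} requires the CFL pumping lemma.

- {a^n b^n : n ≥ 0} is context-free (but not regular)
  • Can be shown non-regular with the regular pumping lemma
  • After pumping, the number of a's and b's become unequal

- {a^(2^n) : n ≥ 0} is NOT context-free
  • Requires the CFL pumping lemma to prove
  • Gaps between powers of 2 grow exponentially

The CFL pumping lemma is "stronger" in that it can prove non-membership
in the larger class of context-free languages.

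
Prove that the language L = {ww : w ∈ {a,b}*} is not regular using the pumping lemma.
Assume for contradiction that L is regular, and let p ≥ 1 be the pumping length given by the pumping lemma.
Choose s = a^p b a^p b. Then s ∈ L (take w = a^p b) and |s| = 2p + 2 ≥ p.
By the pumping lemma, s = xyz for some x, y, z with |xy| ≤ p, |y| ≥ 1, and xy^i z ∈ L for every i ≥ 0.
Since |xy| ≤ p and the first p symbols of s are all a's, y = a^k for some k with 1 ≤ k ≤ p.

Take i = 2: t = xy²z = a^(p + k) b a^p b.
Suppose t = uu for some string u. The string t contains exactly two b's and ends in b, so u contains exactly one b and ends in b; hence u = a^j b for some j, and uu = a^j b a^j b. Comparing with t = a^(p + k) b a^p b forces j = p + k (first block) and j = p (second block), which is impossible since k ≥ 1. So t ∉ L.

This contradicts the pumping lemma, which requires xy^i z ∈ L for all i ≥ 0.
Hence L = {ww : w ∈ {a,b}*} is not regular. ∎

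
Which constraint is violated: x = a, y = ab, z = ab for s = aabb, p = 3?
Violated: xyz = s

The decomposition x = a, y = ab, z = ab for s = aabb with p = 3
violates the constraint: xyz = s

xyz = 'a' + 'ab' + 'ab' = 'aabab' ≠ 'aabb' = s. The decomposition doesn't reconstruct s.

Pumping lemma constraints:
1. xyz = s (decomposition is valid)
2. |xy| ≤ p
3. |y| > 0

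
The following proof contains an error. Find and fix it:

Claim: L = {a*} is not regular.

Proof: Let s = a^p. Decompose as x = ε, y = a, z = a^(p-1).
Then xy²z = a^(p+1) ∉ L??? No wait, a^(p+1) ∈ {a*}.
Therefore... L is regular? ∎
Error: The proof attempts to show a*  is not regular, but a* IS regular!

Correction: a* is a regular language (recognized by a simple DFA with one accepting state and self-loop on 'a'). The pumping lemma can only prove non-regularity, not regularity. For regular languages, pumping always works.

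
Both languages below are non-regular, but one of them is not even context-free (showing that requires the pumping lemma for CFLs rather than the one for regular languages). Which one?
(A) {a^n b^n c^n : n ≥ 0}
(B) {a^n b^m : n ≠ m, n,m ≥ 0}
(A) {a^n b^n c^n : n ≥ 0}

(A) {a^n b^n c^n : n ≥ 0} requires the CFL pumping lemma.

- {a^n b^m : n ≠ m, n,m ≥ 0} is context-free (but not regular)
  • Can be shown non-regular with the regular pumping lemma
  • After pumping a's, we can make n = m

- {a^n b^n c^n : n ≥ 0} is NOT context-free
  • Requires the CFL pumping lemma to prove
  • Cannot maintain three equal counts simultaneously

The CFL pumping lemma is "stronger" in that it can prove non-membership
in the larger class of context-free languages.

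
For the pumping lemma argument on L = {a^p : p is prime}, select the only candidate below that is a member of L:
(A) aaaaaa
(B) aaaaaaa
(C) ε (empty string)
(B) aaaaaaa

The pumping lemma is applied to a string s that lies in L, so first check membership of each option:
- (A) aaaaaa has length 6 = 2 × 3, which is not prime, so it is not in L ✗
- (B) aaaaaaa has length 7, which is prime, so it is in L ✓
- (C) ε has length 0, which is not prime, so it is not in L ✗

Only (B) aaaaaaa is in L, so it is the only candidate that could play the role of s.
(In a complete proof one picks s in terms of the pumping length p so that |s| ≥ p is guaranteed; a fixed string like aaaaaaa illustrates the shape of such an s.)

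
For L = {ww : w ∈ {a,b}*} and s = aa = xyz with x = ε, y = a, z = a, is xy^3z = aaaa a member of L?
Yes

xy³z = ε · aaa · a = aaaa.
aaaa splits into halves aa · aa, which are equal, so it is in L (w = aa).
(A single pumped string landing in L is not a contradiction by itself; a non-regularity proof needs some i for which xy^i z ∉ L, for every admissible decomposition.)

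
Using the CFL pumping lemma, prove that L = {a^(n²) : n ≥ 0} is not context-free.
Assume for contradiction that L is context-free, and let p ≥ 1 be the pumping length given by the pumping lemma for CFLs.
Choose s = a^(p²). Then s ∈ L and |s| = p² ≥ p.
By the CFL pumping lemma, s = uvxyz for some u, v, x, y, z with |vxy| ≤ p, |vy| ≥ 1, and uv^i xy^i z ∈ L for every i ≥ 0.
All symbols are a's, so only lengths matter: let k = |vy|, with 1 ≤ k ≤ |vxy| ≤ p.

Take i = 2: |uv²xy²z| = p² + k, and p² < p² + k ≤ p² + p < (p + 1)².
So the length lies strictly between consecutive squares and is not a perfect square; uv²xy²z ∉ L.

This contradicts the CFL pumping lemma, which requires uv^i xy^i z ∈ L for all i ≥ 0.
Hence L = {a^(n²) : n ≥ 0} is not context-free. ∎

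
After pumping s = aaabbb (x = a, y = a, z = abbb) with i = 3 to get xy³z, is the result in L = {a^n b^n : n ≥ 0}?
No

xy³z = a · aaa · abbb = aaaaabbb.
aaaaabbb has 5 a's and 3 b's; 5 ≠ 3, so it is not in L.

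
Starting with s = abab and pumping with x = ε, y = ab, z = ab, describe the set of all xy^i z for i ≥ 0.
{xy^i z : i ≥ 0} = {(ab)^(i+1) : i ≥ 0} = {ab, abab, ababab, ...}

With x = ε, y = ab, z = ab: Pumping 'ab' gives strings of alternating a's and b's.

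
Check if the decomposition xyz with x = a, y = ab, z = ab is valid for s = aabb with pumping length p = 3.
Violated: xyz = s

The decomposition x = a, y = ab, z = ab for s = aabb with p = 3
violates the constraint: xyz = s

xyz = 'a' + 'ab' + 'ab' = 'aabab' ≠ 'aabb' = s. The decomposition doesn't reconstruct s.

Pumping lemma constraints:
1. xyz = s (decomposition is valid)
2. |xy| ≤ p
3. |y| > 0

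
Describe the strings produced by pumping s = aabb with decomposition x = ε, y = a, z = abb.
{xy^i z : i ≥ 0} = {a^(i+1) b^2 : i ≥ 0} = {abb, aabb, aaabb, ...}

With x = ε, y = a, z = abb: Starting with aabb and pumping the first 'a' (z = abb keeps the second 'a'), we get strings with i+1 a's followed by 2 b's for i = 0, 1, 2, ...; note bb is not produced because z always contributes one a.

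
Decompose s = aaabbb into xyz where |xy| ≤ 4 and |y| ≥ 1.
x = '', y = 'aaa', z = 'bbb'

For s = aaabbb and p = 4, one valid decomposition is:
- x = '' (length 0)
- y = 'aaa' (length 3)
- z = 'bbb' (length 3)

Verification:
- xyz = '' + 'aaa' + 'bbb' = aaabbb ✓
- |xy| = 3 ≤ 4 ✓
- |y| = 3 > 0 ✓

All pumping lemma constraints are satisfied.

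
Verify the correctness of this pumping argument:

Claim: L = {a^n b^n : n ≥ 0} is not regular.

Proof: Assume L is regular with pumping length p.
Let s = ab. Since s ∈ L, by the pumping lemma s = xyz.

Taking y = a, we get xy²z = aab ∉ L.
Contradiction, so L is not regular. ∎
The proof is INCORRECT.

Error: The string s = ab may be shorter than p.
The pumping lemma only applies to strings with |s| ≥ p, and p is not under our control.
We must choose s in terms of p, e.g. s = a^p b^p, to ensure |s| ≥ p.
(The proof also fixes one particular y; a valid argument must handle every decomposition with |xy| ≤ p and |y| ≥ 1 — for s = a^p b^p this forces y = a^k, and then xy²z = a^(p+k) b^p ∉ L.)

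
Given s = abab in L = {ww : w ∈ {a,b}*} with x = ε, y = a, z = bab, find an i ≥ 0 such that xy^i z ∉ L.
i = 0

xy⁰z = ε · ε · bab = bab; bab has odd length 3, so it cannot be written as ww and is not in L.
(Other choices also work, e.g. i = 2, 3; only i = 1 is guaranteed to stay in L since xy¹z = s.)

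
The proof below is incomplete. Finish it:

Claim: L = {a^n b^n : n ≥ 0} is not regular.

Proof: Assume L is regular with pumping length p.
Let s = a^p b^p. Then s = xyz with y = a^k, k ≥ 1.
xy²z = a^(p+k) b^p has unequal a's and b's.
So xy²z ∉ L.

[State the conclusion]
This contradicts the pumping lemma for regular languages,
which guarantees xy^i z ∈ L for all i ≥ 0.

Since our assumption that L is regular leads to a contradiction,
we conclude that L = {a^n b^n : n ≥ 0} is NOT regular. ∎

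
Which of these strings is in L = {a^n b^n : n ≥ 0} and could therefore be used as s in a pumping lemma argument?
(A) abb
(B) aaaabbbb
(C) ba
(B) aaaabbbb

The pumping lemma is applied to a string s that lies in L, so first check membership of each option:
- (A) abb has 1 a's and 2 b's; 1 ≠ 2, so it is not in L ✗
- (B) aaaabbbb = a^4 b^4 has equal counts (4 = 4), so it is in L ✓
- (C) ba has an a after a b, so it is not of the form a^n b^n and is not in L ✗

Only (B) aaaabbbb is in L, so it is the only candidate that could play the role of s.
(In a complete proof one picks s in terms of the pumping length p so that |s| ≥ p is guaranteed; a fixed string like aaaabbbb illustrates the shape of such an s.)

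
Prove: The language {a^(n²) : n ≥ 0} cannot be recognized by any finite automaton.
Assume for contradiction that L is regular, and let p ≥ 1 be the pumping length given by the pumping lemma.
Choose s = a^(p²). Then s ∈ L and |s| = p² ≥ p.
By the pumping lemma, s = xyz for some x, y, z with |xy| ≤ p, |y| ≥ 1, and xy^i z ∈ L for every i ≥ 0.
Here y = a^k for some k with 1 ≤ k ≤ |xy| ≤ p.

Take i = 2: |xy²z| = p² + k.
Now p² < p² + k ≤ p² + p < p² + 2p + 1 = (p + 1)².
So |xy²z| lies strictly between the consecutive squares p² and (p + 1)², hence is not a perfect square, and xy²z ∉ L.

This contradicts the pumping lemma, which requires xy^i z ∈ L for all i ≥ 0.
Hence L = {a^(n²) : n ≥ 0} is not regular. ∎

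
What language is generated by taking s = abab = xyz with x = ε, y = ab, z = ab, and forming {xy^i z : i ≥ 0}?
{xy^i z : i ≥ 0} = {(ab)^(i+1) : i ≥ 0} = {ab, abab, ababab, ...}

With x = ε, y = ab, z = ab: Pumping 'ab' gives strings of alternating a's and b's.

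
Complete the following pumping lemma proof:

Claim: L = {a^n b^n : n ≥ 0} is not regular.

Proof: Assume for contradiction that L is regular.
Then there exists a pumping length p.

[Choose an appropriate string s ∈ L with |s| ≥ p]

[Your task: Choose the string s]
s = a^p b^p

This string is in L (has equal a's and b's) and has length 2p ≥ p.
Any decomposition xyz with |xy| ≤ p means y consists only of a's,
so pumping will unbalance the counts.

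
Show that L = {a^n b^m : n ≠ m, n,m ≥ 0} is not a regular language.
Assume for contradiction that L is regular, and let p ≥ 1 be the pumping length given by the pumping lemma.
Choose s = a^p b^(p + p!). Then s ∈ L because p ≠ p + p! (as p! ≥ 1), and |s| ≥ p.
By the pumping lemma, s = xyz for some x, y, z with |xy| ≤ p, |y| ≥ 1, and xy^i z ∈ L for every i ≥ 0.
Since |xy| ≤ p and the first p symbols of s are all a's, y = a^k for some k with 1 ≤ k ≤ p.
For every i ≥ 0, xy^i z = a^(p + (i − 1)k) b^(p + p!).

Because 1 ≤ k ≤ p, k divides p!. Let t = p!/k (a positive integer) and take i = t + 1.
Then the number of a's is p + tk = p + p!, which equals the number of b's.
So xy^(t+1) z = a^(p + p!) b^(p + p!) has equally many a's and b's and is NOT in L.

This contradicts the pumping lemma, which requires xy^i z ∈ L for all i ≥ 0.
Hence L = {a^n b^m : n ≠ m, n,m ≥ 0} is not regular. ∎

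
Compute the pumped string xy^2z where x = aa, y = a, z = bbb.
aaaabbb

Given x = 'aa', y = 'a', z = 'bbb' and i = 2:

xy^2z = x + y·y·...·y (2 times) + z
       = 'aa' + 'a'^2 + 'bbb'
       = 'aa' + 'aa' + 'bbb'
       = 'aaaabbb'

The pumped string is 'aaaabbb' with length 7.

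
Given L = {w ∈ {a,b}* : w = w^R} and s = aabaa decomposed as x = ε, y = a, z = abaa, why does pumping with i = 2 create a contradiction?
xy²z = aaabaa ∉ L

Pumping with i = 2 replaces y = a by y² = aa:
- Original: s = xyz = aabaa; aabaa reversed is aabaa, the same string, so it is a palindrome and is in L
- Pumped: xy²z = ε · aa · abaa = aaabaa
- aaabaa reversed is aabaaa ≠ aaabaa, so it is not a palindrome and is not in L

The pumping lemma would require xy²z ∈ L, so this decomposition yields a contradiction.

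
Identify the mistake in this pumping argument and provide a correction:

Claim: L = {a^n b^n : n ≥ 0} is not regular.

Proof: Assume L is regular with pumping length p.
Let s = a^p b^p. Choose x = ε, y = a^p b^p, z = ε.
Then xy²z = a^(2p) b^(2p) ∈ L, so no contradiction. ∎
Error: The decomposition violates |xy| ≤ p. With y = a^p b^p, |xy| = |y| = 2p > p. (The proof also miscomputes xy²z, which would be a^p b^p a^p b^p rather than a^(2p) b^(2p), and it wrongly treats one harmless decomposition as settling the matter — the prover does not get to choose the decomposition.)

Correction: The pumping lemma requires |xy| ≤ p, and the argument must handle every decomposition satisfying |xy| ≤ p, |y| ≥ 1. Since s starts with p a's, any such y consists only of a's, say y = a^k with k ≥ 1. Then xy²z = a^(p+k) b^p has unequal numbers of a's and b's, so xy²z ∉ L — the required contradiction.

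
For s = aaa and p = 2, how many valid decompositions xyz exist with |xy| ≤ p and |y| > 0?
3

For s = 'aaa' with pumping length p = 2:

Constraints: |xy| ≤ 2, |y| > 0

Valid decompositions (|xy| ≤ p, |y| ≥ 1):
  • x='', y='a', z='aa'
  • x='a', y='a', z='a'
  • x='', y='aa', z='a'

Total count: 3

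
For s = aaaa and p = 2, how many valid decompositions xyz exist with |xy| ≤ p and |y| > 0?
3

For s = 'aaaa' with pumping length p = 2:

Constraints: |xy| ≤ 2, |y| > 0

Valid decompositions (|xy| ≤ p, |y| ≥ 1):
  • x='', y='a', z='aaa'
  • x='a', y='a', z='aa'
  • x='', y='aa', z='aa'

Total count: 3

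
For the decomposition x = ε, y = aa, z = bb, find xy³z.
aaaaaabb

Given x = '', y = 'aa', z = 'bb' and i = 3:

xy^3z = x + y·y·...·y (3 times) + z
       = '' + 'aa'^3 + 'bb'
       = '' + 'aaaaaa' + 'bb'
       = 'aaaaaabb'

The pumped string is 'aaaaaabb' with length 8.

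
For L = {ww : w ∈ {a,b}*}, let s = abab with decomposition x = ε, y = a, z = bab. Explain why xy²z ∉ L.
xy²z = aabab ∉ L

Pumping with i = 2 replaces y = a by y² = aa:
- Original: s = xyz = abab; abab splits into halves ab · ab, which are equal, so it is in L (w = ab)
- Pumped: xy²z = ε · aa · bab = aabab
- aabab has odd length 5, so it cannot be written as ww and is not in L

The pumping lemma would require xy²z ∈ L, so this decomposition yields a contradiction.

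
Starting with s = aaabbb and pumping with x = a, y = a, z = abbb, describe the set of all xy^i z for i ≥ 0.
{xy^i z : i ≥ 0} = {a^(2+i) b^3 : i ≥ 0} = {aabbb, aaabbb, aaaabbb, ...}

With x = a, y = a, z = abbb: Starting with aaabbb and pumping the second 'a', we get strings with 2+i a's followed by 3 b's for i = 0, 1, 2, ...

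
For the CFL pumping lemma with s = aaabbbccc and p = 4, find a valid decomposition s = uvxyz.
u='aa', v='a', x='bb', y='b', z='ccc'

For s = aaabbbccc with pumping length p = 4:

One valid decomposition:
- u = 'aa'
- v = 'a'
- x = 'bb'
- y = 'b'
- z = 'ccc'

Verification:
- uvxyz = 'aa' + 'a' + 'bb' + 'b' + 'ccc' = aaabbbccc ✓
- |vxy| = |'abbb'| = 4 ≤ 4 ✓
- |vy| = |'ab'| = 2 > 0 ✓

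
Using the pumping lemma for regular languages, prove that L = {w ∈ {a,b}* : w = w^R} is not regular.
Assume for contradiction that L is regular, and let p ≥ 1 be the pumping length given by the pumping lemma.
Choose s = a^p b a^p. Then s ∈ L (it reads the same in both directions) and |s| = 2p + 1 ≥ p.
By the pumping lemma, s = xyz for some x, y, z with |xy| ≤ p, |y| ≥ 1, and xy^i z ∈ L for every i ≥ 0.
Since |xy| ≤ p and the first p symbols of s are all a's, y = a^k for some k with 1 ≤ k ≤ p.

Take i = 0: xy⁰z = a^(p − k) b a^p.
Its reversal is a^p b a^(p − k). These differ because the block of a's before the unique b has length p − k in one and p in the other, and p − k ≠ p since k ≥ 1. So xy⁰z is not a palindrome, i.e. xy⁰z ∉ L.

This contradicts the pumping lemma, which requires xy^i z ∈ L for all i ≥ 0.
Hence L = {w ∈ {a,b}* : w = w^R} is not regular. ∎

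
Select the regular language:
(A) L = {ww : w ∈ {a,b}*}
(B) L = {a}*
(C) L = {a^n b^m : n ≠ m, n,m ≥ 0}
(B) {a}*

(B) L = {a}* is regular.

This can be recognized by a finite automaton (DFA/NFA).
Regular expressions like {a}* define regular languages.

The other choices are not regular:
- {a^n b^m : n ≠ m, n,m ≥ 0}: After pumping a's, we can make n = m
- {ww : w ∈ {a,b}*}: After pumping, the two halves no longer match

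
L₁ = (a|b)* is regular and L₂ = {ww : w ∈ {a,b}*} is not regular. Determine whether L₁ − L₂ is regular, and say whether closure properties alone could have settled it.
No — L₁ − L₂ is not regular.

L₁ − L₂ is the complement of {ww} within {a,b}*. If it were regular, its complement {ww} would be regular as well (regular languages are closed under complement) — contradiction. So L₁ − L₂ is not regular.

Note that the bare facts "L₁ regular, L₂ non-regular" do not settle the question by themselves: the closure of regular languages under ∪, ∩, complement and difference applies only when BOTH operands are regular. With a non-regular operand the result can come out regular or non-regular depending on the specific languages, so one has to work out L₁ − L₂ for this particular pair, as above.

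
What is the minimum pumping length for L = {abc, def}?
p = 4

For a finite language L, the pumping lemma holds vacuously if p > max|s| for s ∈ L.

The longest string in L = {abc, def} has length 3.
If p = 4, then no string s ∈ L has |s| ≥ p, so the condition is vacuously true.

The minimum pumping length is p = 4.

Why no smaller p works: for any p ≤ 3, the longest string s ∈ L has |s| = 3 ≥ p, so it would
have to be pumpable; but pumping up (i = 2, 3, ...) produces ever longer strings, which cannot all lie in the
finite language L. So the pumping property fails for every p ≤ 3.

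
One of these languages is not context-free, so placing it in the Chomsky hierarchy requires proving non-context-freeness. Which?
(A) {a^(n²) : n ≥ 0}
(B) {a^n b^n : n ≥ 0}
(A) {a^(n²) : n ≥ 0}

(A) {a^(n²) : n ≥ 0} requires the CFL pumping lemma.

- {a^n b^n : n ≥ 0} is context-free (but not regular)
  • Can be shown non-regular with the regular pumping lemma
  • After pumping, the number of a's and b's become unequal

- {a^(n²) : n ≥ 0} is NOT context-free
  • Requires the CFL pumping lemma to prove
  • Gaps between squares grow unboundedly

The CFL pumping lemma is "stronger" in that it can prove non-membership
in the larger class of context-free languages.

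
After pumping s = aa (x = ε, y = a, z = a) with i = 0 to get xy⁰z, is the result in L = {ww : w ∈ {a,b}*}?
No

xy⁰z = ε · ε · a = a.
a has odd length 1, so it cannot be written as ww and is not in L.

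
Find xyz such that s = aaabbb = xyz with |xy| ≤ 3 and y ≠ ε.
x = '', y = 'aa', z = 'abbb'

For s = aaabbb and p = 3, one valid decomposition is:
- x = '' (length 0)
- y = 'aa' (length 2)
- z = 'abbb' (length 4)

Verification:
- xyz = '' + 'aa' + 'abbb' = aaabbb ✓
- |xy| = 2 ≤ 3 ✓
- |y| = 2 > 0 ✓

All pumping lemma constraints are satisfied.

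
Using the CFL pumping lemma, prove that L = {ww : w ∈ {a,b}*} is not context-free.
Assume for contradiction that L is context-free, and let p ≥ 1 be the pumping length given by the pumping lemma for CFLs.
Choose s = a^p b^p a^p b^p. Then s ∈ L (take w = a^p b^p) and |s| = 4p ≥ p.
By the CFL pumping lemma, s = uvxyz for some u, v, x, y, z with |vxy| ≤ p, |vy| ≥ 1, and uv^i xy^i z ∈ L for every i ≥ 0.

Write s as four blocks A₁ B₁ A₂ B₂ with A₁ = A₂ = a^p and B₁ = B₂ = b^p. Since |vxy| ≤ p, the window vxy lies inside at most two adjacent blocks. Take i = 0 and let t = uxz, so |t| = 4p − |vy| with 1 ≤ |vy| ≤ p. If |t| is odd, t ∉ L immediately, so assume |vy| is even (hence |vy| ≥ 2) and |t|/2 = 2p − |vy|/2, which satisfies p ≤ |t|/2 ≤ 2p − 1.

Case 1 (vxy inside A₁B₁): t = a^(p−j) b^(p−l) a^p b^p with j + l = |vy|. The second half of t has length < 2p, so it is a suffix of the trailing a^p b^p and ends in b; the first half is a^(p−j) b^(p−l) a^((j+l)/2), which ends in a because (j+l)/2 ≥ 1. The halves differ, so t ∉ L.

Case 2 (vxy inside B₁A₂, straddling the middle): t = a^p b^(p−j) a^(p−l) b^p with j + l = |vy|. If t = ww, then w is a prefix of t of length ≥ p, so w begins with a^p; and w is a suffix of t of length ≥ p, so w ends with b^p. That forces |w| ≥ 2p, contradicting |w| = |t|/2 ≤ 2p − 1. So t ∉ L.

Case 3 (vxy inside A₂B₂): t = a^p b^p a^(p−j) b^(p−l) with j + l = |vy|. The first half of t is a prefix of a^p b^p, so it begins with a; the second half is b^((j+l)/2) a^(p−j) b^(p−l), which begins with b. The halves differ, so t ∉ L.

In every case uv⁰xy⁰z = uxz ∉ L.

This contradicts the CFL pumping lemma, which requires uv^i xy^i z ∈ L for all i ≥ 0.
Hence L = {ww : w ∈ {a,b}*} is not context-free. ∎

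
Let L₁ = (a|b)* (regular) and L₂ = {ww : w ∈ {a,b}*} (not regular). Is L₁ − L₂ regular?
No — L₁ − L₂ is not regular.

L₁ − L₂ is the complement of {ww} within {a,b}*. If it were regular, its complement {ww} would be regular as well (regular languages are closed under complement) — contradiction. So L₁ − L₂ is not regular.

Note that the bare facts "L₁ regular, L₂ non-regular" do not settle the question by themselves: the closure of regular languages under ∪, ∩, complement and difference applies only when BOTH operands are regular. With a non-regular operand the result can come out regular or non-regular depending on the specific languages, so one has to work out L₁ − L₂ for this particular pair, as above.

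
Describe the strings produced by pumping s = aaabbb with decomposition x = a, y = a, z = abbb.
{xy^i z : i ≥ 0} = {a^(2+i) b^3 : i ≥ 0} = {aabbb, aaabbb, aaaabbb, ...}

With x = a, y = a, z = abbb: Starting with aaabbb and pumping the second 'a', we get strings with 2+i a's followed by 3 b's for i = 0, 1, 2, ...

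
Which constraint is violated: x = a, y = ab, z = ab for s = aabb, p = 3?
Violated: xyz = s

The decomposition x = a, y = ab, z = ab for s = aabb with p = 3
violates the constraint: xyz = s

xyz = 'a' + 'ab' + 'ab' = 'aabab' ≠ 'aabb' = s. The decomposition doesn't reconstruct s.

Pumping lemma constraints:
1. xyz = s (decomposition is valid)
2. |xy| ≤ p
3. |y| > 0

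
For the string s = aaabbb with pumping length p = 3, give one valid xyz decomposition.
x = '', y = 'a', z = 'aabbb'

For s = aaabbb and p = 3, one valid decomposition is:
- x = '' (length 0)
- y = 'a' (length 1)
- z = 'aabbb' (length 5)

Verification:
- xyz = '' + 'a' + 'aabbb' = aaabbb ✓
- |xy| = 1 ≤ 3 ✓
- |y| = 1 > 0 ✓

All pumping lemma constraints are satisfied.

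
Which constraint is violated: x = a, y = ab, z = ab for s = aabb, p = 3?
Violated: xyz = s

The decomposition x = a, y = ab, z = ab for s = aabb with p = 3
violates the constraint: xyz = s

xyz = 'a' + 'ab' + 'ab' = 'aabab' ≠ 'aabb' = s. The decomposition doesn't reconstruct s.

Pumping lemma constraints:
1. xyz = s (decomposition is valid)
2. |xy| ≤ p
3. |y| > 0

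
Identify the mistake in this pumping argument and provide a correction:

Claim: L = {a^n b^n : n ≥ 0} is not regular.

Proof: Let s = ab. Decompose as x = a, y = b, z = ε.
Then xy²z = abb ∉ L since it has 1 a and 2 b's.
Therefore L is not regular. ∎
Error: The string s = ab might be shorter than the pumping length p.

Correction: Choose s = a^p b^p to ensure |s| ≥ p. Also, the decomposition is wrong: with |xy| ≤ p, y cannot include b's when s starts with p a's.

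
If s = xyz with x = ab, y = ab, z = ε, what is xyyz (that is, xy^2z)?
ababab

Given x = 'ab', y = 'ab', z = '' and i = 2:

xy^2z = x + y·y·...·y (2 times) + z
       = 'ab' + 'ab'^2 + ''
       = 'ab' + 'abab' + ''
       = 'ababab'

The pumped string is 'ababab' with length 6.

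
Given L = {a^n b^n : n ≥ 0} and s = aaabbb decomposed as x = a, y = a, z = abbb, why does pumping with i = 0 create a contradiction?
xy⁰z = aabbb ∉ L

Pumping with i = 0 replaces y = a by y⁰ = ε:
- Original: s = xyz = aaabbb; aaabbb = a^3 b^3 has equal counts (3 = 3), so it is in L
- Pumped: xy⁰z = a · ε · abbb = aabbb
- aabbb has 2 a's and 3 b's; 2 ≠ 3, so it is not in L

The pumping lemma would require xy⁰z ∈ L, so this decomposition yields a contradiction.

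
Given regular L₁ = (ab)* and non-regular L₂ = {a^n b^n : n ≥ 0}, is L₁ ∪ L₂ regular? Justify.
No — L₁ ∪ L₂ is not regular.

Let U = (ab)* ∪ {a^n b^n}. If U were regular, then U ∩ aa*bb* would be regular (closure under intersection with a regular language). But (ab)* ∩ aa*bb* = {ab} and {a^n b^n} ∩ aa*bb* = {a^n b^n : n ≥ 1}, so U ∩ aa*bb* = {a^n b^n : n ≥ 1}, which is not regular. Hence U is not regular.

Note that the bare facts "L₁ regular, L₂ non-regular" do not settle the question by themselves: the closure of regular languages under ∪, ∩, complement and difference applies only when BOTH operands are regular. With a non-regular operand the result can come out regular or non-regular depending on the specific languages, so one has to work out L₁ ∪ L₂ for this particular pair, as above.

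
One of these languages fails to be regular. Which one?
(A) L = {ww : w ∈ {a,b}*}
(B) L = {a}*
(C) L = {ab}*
(A) {ww : w ∈ {a,b}*}

(A) L = {ww : w ∈ {a,b}*} is NOT regular.

The pumping lemma can be used to prove this:
After pumping, the two halves no longer match

The other languages are regular because they can be recognized by finite automata.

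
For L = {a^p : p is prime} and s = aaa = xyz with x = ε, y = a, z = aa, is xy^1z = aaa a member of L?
Yes

xy¹z = ε · a · aa = aaa.
aaa has length 3, which is prime, so it is in L.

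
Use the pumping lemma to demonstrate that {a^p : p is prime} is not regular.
Assume for contradiction that L is regular, and let p ≥ 1 be the pumping length given by the pumping lemma.
Choose a prime q with q ≥ p (one exists because there are infinitely many primes) and let s = a^q. Then s ∈ L and |s| = q ≥ p.
By the pumping lemma, s = xyz for some x, y, z with |xy| ≤ p, |y| ≥ 1, and xy^i z ∈ L for every i ≥ 0.
Here y = a^k for some k with 1 ≤ k ≤ p, and xy^i z = a^(q + (i − 1)k) for every i ≥ 0.

Take i = q + 1: |xy^(q+1) z| = q + qk = q(k + 1).
Both factors satisfy q ≥ 2 and k + 1 ≥ 2, so q(k + 1) is composite, and xy^(q+1) z ∉ L.

This contradicts the pumping lemma, which requires xy^i z ∈ L for all i ≥ 0.
Hence L = {a^p : p is prime} is not regular. ∎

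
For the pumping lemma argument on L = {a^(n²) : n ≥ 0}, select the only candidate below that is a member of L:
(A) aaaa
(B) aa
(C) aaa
(A) aaaa

The pumping lemma is applied to a string s that lies in L, so first check membership of each option:
- (A) aaaa has length 4 = 2², a perfect square, so it is in L ✓
- (B) aa has length 2, strictly between 1² = 1 and 2² = 4, so it is not in L ✗
- (C) aaa has length 3, strictly between 1² = 1 and 2² = 4, so it is not in L ✗

Only (A) aaaa is in L, so it is the only candidate that could play the role of s.
(In a complete proof one picks s in terms of the pumping length p so that |s| ≥ p is guaranteed; a fixed string like aaaa illustrates the shape of such an s.)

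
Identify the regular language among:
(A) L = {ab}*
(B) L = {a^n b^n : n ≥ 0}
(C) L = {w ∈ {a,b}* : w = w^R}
(A) {ab}*

(A) L = {ab}* is regular.

This can be recognized by a finite automaton (DFA/NFA).
Regular expressions like {ab}* define regular languages.

The other choices are not regular:
- {w ∈ {a,b}* : w = w^R}: After pumping, the string is no longer symmetric
- {a^n b^n : n ≥ 0}: After pumping, the number of a's and b's become unequal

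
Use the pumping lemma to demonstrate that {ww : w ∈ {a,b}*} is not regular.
Assume for contradiction that L is regular, and let p ≥ 1 be the pumping length given by the pumping lemma.
Choose s = a^p b a^p b. Then s ∈ L (take w = a^p b) and |s| = 2p + 2 ≥ p.
By the pumping lemma, s = xyz for some x, y, z with |xy| ≤ p, |y| ≥ 1, and xy^i z ∈ L for every i ≥ 0.
Since |xy| ≤ p and the first p symbols of s are all a's, y = a^k for some k with 1 ≤ k ≤ p.

Take i = 2: t = xy²z = a^(p + k) b a^p b.
Suppose t = uu for some string u. The string t contains exactly two b's and ends in b, so u contains exactly one b and ends in b; hence u = a^j b for some j, and uu = a^j b a^j b. Comparing with t = a^(p + k) b a^p b forces j = p + k (first block) and j = p (second block), which is impossible since k ≥ 1. So t ∉ L.

This contradicts the pumping lemma, which requires xy^i z ∈ L for all i ≥ 0.
Hence L = {ww : w ∈ {a,b}*} is not regular. ∎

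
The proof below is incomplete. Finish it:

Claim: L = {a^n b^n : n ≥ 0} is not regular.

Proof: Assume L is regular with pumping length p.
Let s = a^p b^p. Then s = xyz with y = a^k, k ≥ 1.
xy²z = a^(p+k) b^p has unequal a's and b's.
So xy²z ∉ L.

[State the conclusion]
This contradicts the pumping lemma for regular languages,
which guarantees xy^i z ∈ L for all i ≥ 0.

Since our assumption that L is regular leads to a contradiction,
we conclude that L = {a^n b^n : n ≥ 0} is NOT regular. ∎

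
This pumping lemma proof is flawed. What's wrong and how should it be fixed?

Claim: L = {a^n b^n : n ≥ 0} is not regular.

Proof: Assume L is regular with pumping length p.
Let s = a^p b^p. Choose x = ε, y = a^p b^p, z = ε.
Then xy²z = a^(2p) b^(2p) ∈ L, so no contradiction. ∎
Error: The decomposition violates |xy| ≤ p. With y = a^p b^p, |xy| = |y| = 2p > p. (The proof also miscomputes xy²z, which would be a^p b^p a^p b^p rather than a^(2p) b^(2p), and it wrongly treats one harmless decomposition as settling the matter — the prover does not get to choose the decomposition.)

Correction: The pumping lemma requires |xy| ≤ p, and the argument must handle every decomposition satisfying |xy| ≤ p, |y| ≥ 1. Since s starts with p a's, any such y consists only of a's, say y = a^k with k ≥ 1. Then xy²z = a^(p+k) b^p has unequal numbers of a's and b's, so xy²z ∉ L — the required contradiction.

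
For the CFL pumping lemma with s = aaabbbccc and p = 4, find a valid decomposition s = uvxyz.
u='aa', v='a', x='bb', y='b', z='ccc'

For s = aaabbbccc with pumping length p = 4:

One valid decomposition:
- u = 'aa'
- v = 'a'
- x = 'bb'
- y = 'b'
- z = 'ccc'

Verification:
- uvxyz = 'aa' + 'a' + 'bb' + 'b' + 'ccc' = aaabbbccc ✓
- |vxy| = |'abbb'| = 4 ≤ 4 ✓
- |vy| = |'ab'| = 2 > 0 ✓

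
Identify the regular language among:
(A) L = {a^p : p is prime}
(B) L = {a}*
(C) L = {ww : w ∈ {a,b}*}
(B) {a}*

(B) L = {a}* is regular.

This can be recognized by a finite automaton (DFA/NFA).
Regular expressions like {a}* define regular languages.

The other choices are not regular:
- {a^p : p is prime}: After pumping, the length becomes composite
- {ww : w ∈ {a,b}*}: After pumping, the two halves no longer match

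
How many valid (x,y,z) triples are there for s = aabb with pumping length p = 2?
3

For s = 'aabb' with pumping length p = 2:

Constraints: |xy| ≤ 2, |y| > 0

Valid decompositions (|xy| ≤ p, |y| ≥ 1):
  • x='', y='a', z='abb'
  • x='a', y='a', z='bb'
  • x='', y='aa', z='bb'

Total count: 3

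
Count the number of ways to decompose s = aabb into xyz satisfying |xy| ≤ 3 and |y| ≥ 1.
6

For s = 'aabb' with pumping length p = 3:

Constraints: |xy| ≤ 3, |y| > 0

Valid decompositions (|xy| ≤ p, |y| ≥ 1):
  • x='', y='a', z='abb'
  • x='a', y='a', z='bb'
  • x='', y='aa', z='bb'
  • x='aa', y='b', z='b'
  • x='a', y='ab', z='b'
  • x='', y='aab', z='b'

Total count: 6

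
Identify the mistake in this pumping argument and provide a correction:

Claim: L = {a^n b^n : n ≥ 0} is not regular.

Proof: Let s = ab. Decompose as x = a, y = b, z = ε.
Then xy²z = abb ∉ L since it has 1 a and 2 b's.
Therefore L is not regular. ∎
Error: The string s = ab might be shorter than the pumping length p.

Correction: Choose s = a^p b^p to ensure |s| ≥ p. Also, the decomposition is wrong: with |xy| ≤ p, y cannot include b's when s starts with p a's.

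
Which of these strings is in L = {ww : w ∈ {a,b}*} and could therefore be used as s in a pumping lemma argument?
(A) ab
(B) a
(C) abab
(C) abab

The pumping lemma is applied to a string s that lies in L, so first check membership of each option:
- (A) ab has length 2; its halves are a and b, which differ, so it is not in L ✗
- (B) a has odd length 1, so it cannot be written as ww and is not in L ✗
- (C) abab splits into halves ab · ab, which are equal, so it is in L (w = ab) ✓

Only (C) abab is in L, so it is the only candidate that could play the role of s.
(In a complete proof one picks s in terms of the pumping length p so that |s| ≥ p is guaranteed; a fixed string like abab illustrates the shape of such an s.)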